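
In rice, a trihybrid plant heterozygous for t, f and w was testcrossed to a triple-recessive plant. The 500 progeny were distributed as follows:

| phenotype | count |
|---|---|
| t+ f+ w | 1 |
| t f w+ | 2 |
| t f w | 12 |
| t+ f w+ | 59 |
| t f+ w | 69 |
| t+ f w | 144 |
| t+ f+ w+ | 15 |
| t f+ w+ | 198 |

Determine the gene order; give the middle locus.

f

The two most frequent reciprocal classes, t+ f w and t f+ w+, are the parental types, so the F1 was t+ f w / t f+ w+.
The two rarest classes, t+ f+ w and t f w+, are the double crossovers. Comparing them with the parentals, only the f allele has switched, so f is the middle locus and the order is w – f – t.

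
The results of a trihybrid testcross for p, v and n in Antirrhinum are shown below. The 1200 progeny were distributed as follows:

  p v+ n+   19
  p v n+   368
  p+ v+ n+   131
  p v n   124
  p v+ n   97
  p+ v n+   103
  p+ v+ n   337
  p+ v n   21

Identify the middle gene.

The two most frequent reciprocal classes, p v n+ and p+ v+ n, are the parental types, so the F1 was p v n+ / p+ v+ n.
The two rarest classes, p v+ n+ and p+ v n, are the double crossovers. Comparing them with the parentals, only the v allele has switched, so v is the middle locus and the order is p – v – n.

v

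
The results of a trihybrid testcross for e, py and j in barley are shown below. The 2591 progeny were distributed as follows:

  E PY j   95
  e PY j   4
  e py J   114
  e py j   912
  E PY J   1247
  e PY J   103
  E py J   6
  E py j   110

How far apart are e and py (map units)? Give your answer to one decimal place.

The two most frequent reciprocal classes, e py j and E PY J, are the parental types, so the F1 was e py j / E PY J.
The two rarest classes, e PY j and E py J, are the double crossovers. Comparing them with the parentals, only the py allele has switched, so py is the middle locus and the order is e – py – j.
Crossovers in the e–py interval produce the single-crossover classes E py j and e PY J (110 + 103 = 213) plus the double crossovers (10).
RF(e–py) = (213 + 10) / 2591 = 223/2591 = 0.0861 → 8.6 map units.

8.6 map units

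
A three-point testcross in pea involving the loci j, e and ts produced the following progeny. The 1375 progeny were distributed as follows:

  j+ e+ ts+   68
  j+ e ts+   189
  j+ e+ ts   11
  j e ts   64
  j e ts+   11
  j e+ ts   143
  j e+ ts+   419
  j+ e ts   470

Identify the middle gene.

e

The two most frequent reciprocal classes, j+ e ts and j e+ ts+, are the parental types, so the F1 was j+ e ts / j e+ ts+.
The two rarest classes, j+ e+ ts and j e ts+, are the double crossovers. Comparing them with the parentals, only the e allele has switched, so e is the middle locus and the order is ts – e – j.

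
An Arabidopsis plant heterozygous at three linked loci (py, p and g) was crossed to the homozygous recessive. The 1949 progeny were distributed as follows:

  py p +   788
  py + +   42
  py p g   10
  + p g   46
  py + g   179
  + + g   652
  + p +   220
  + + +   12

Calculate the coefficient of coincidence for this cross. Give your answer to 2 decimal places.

The two most frequent reciprocal classes, + + g and py p +, are the parental types, so the F1 was + + g / py p +.
The two rarest classes, + + + and py p g, are the double crossovers. Comparing them with the parentals, only the g allele has switched, so g is the middle locus and the order is p – g – py.
p–g: (88 + 22)/1949 = 0.0564; g–py: (399 + 22)/1949 = 0.2160.
Expected DCO frequency = 0.0564 × 0.2160 ≈ 0.01218; observed = 22/1949 ≈ 0.01129.
Coefficient of coincidence = 0.01129/0.01218 ≈ 0.93.

0.93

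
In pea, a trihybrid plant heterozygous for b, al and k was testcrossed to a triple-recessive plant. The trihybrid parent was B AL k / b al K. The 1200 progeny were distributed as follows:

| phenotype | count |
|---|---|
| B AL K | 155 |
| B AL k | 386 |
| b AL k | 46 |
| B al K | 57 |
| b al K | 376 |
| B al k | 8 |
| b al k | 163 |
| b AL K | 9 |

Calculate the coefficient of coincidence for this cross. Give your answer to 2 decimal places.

The two rarest classes, B al k and b AL K, are the double crossovers. Comparing them with the parentals, only the al allele has switched, so al is the middle locus and the order is k – al – b.
k–al: (318 + 17)/1200 = 0.2792; al–b: (103 + 17)/1200 = 0.1000.
Expected DCO frequency = 0.2792 × 0.1000 ≈ 0.02792; observed = 17/1200 ≈ 0.01417.
Coefficient of coincidence = 0.01417/0.02792 ≈ 0.51.

0.51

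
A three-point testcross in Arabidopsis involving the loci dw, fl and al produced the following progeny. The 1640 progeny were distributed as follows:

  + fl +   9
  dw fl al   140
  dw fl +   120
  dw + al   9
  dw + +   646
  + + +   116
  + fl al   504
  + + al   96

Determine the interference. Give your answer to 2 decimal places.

0.54

The two most frequent reciprocal classes, dw + + and + fl al, are the parental types, so the F1 was dw + + / + fl al.
The two rarest classes, dw + al and + fl +, are the double crossovers. Comparing them with the parentals, only the al allele has switched, so al is the middle locus and the order is dw – al – fl.
dw–al: (256 + 18)/1640 = 0.1671; al–fl: (216 + 18)/1640 = 0.1427.
Expected DCO frequency = 0.1671 × 0.1427 ≈ 0.02385; observed = 18/1640 ≈ 0.01098.
Coefficient of coincidence = 0.01098/0.02385 ≈ 0.46; interference = 1 − 0.46 = 0.54.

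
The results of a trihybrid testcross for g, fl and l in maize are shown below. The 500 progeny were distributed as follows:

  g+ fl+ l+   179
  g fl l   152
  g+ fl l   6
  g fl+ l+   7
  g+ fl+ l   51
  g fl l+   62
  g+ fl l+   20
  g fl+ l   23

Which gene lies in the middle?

g

The two most frequent reciprocal classes, g fl l and g+ fl+ l+, are the parental types, so the F1 was g fl l / g+ fl+ l+.
The two rarest classes, g+ fl l and g fl+ l+, are the double crossovers. Comparing them with the parentals, only the g allele has switched, so g is the middle locus and the order is l – g – fl.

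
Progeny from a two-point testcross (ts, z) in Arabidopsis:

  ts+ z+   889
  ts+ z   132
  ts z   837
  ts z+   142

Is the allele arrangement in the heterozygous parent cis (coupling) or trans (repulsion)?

The two most frequent classes are ts+ z+ (889) and ts z (837); these are the parental (non-recombinant) types.
So the F1 carried ts+ z+ on one chromosome and ts z on the other — the recessive alleles are on the same chromosome (cis / coupling).

cis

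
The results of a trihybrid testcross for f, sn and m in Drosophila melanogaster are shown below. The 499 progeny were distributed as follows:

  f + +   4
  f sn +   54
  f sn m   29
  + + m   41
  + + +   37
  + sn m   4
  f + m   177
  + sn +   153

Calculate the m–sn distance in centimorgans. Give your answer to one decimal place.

The two most frequent reciprocal classes, f + m and + sn +, are the parental types, so the F1 was f + m / + sn +.
The two rarest classes, f + + and + sn m, are the double crossovers. Comparing them with the parentals, only the m allele has switched, so m is the middle locus and the order is sn – m – f.
Crossovers in the sn–m interval produce the single-crossover classes f sn m and + + + (29 + 37 = 66) plus the double crossovers (8).
RF(sn–m) = (66 + 8) / 499 = 74/499 = 0.1483 → 14.8 centimorgans.

14.8 centimorgans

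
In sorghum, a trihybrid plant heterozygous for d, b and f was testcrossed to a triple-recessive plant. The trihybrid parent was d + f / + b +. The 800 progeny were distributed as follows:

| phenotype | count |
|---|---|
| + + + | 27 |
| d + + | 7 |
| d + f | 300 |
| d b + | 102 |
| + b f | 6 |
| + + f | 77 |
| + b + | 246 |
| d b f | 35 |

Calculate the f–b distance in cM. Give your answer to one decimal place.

The two rarest classes, d + + and + b f, are the double crossovers. Comparing them with the parentals, only the f allele has switched, so f is the middle locus and the order is b – f – d.
Crossovers in the b–f interval produce the single-crossover classes d b f and + + + (35 + 27 = 62) plus the double crossovers (13).
RF(b–f) = (62 + 13) / 800 = 75/800 = 0.0938 → 9.4 cM.

9.4 cM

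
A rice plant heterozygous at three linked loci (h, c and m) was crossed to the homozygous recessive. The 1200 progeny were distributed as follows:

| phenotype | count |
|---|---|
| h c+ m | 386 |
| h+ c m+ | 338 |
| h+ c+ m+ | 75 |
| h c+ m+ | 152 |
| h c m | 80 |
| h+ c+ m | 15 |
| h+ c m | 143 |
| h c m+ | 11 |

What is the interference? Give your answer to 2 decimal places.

The two most frequent reciprocal classes, h+ c m+ and h c+ m, are the parental types, so the F1 was h+ c m+ / h c+ m.
The two rarest classes, h c m+ and h+ c+ m, are the double crossovers. Comparing them with the parentals, only the h allele has switched, so h is the middle locus and the order is m – h – c.
m–h: (295 + 26)/1200 = 0.2675; h–c: (155 + 26)/1200 = 0.1508.
Expected DCO frequency = 0.2675 × 0.1508 ≈ 0.04034; observed = 26/1200 ≈ 0.02167.
Coefficient of coincidence = 0.02167/0.04034 ≈ 0.54; interference = 1 − 0.54 = 0.46.

0.46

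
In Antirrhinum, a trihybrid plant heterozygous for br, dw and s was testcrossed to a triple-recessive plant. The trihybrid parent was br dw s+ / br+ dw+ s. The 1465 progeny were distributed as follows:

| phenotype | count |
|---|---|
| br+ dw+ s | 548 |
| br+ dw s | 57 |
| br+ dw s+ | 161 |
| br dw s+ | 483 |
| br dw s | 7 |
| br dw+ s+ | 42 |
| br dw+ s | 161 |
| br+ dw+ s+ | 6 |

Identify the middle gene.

The two rarest classes, br dw s and br+ dw+ s+, are the double crossovers. Comparing them with the parentals, only the s allele has switched, so s is the middle locus and the order is dw – s – br.

s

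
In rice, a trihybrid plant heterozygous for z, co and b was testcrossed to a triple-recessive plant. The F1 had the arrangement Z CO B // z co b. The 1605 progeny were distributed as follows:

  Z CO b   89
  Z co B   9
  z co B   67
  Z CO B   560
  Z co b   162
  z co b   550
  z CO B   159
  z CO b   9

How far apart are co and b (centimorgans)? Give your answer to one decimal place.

10.8 centimorgans

The two rarest classes, Z co B and z CO b, are the double crossovers. Comparing them with the parentals, only the co allele has switched, so co is the middle locus and the order is z – co – b.
Crossovers in the co–b interval produce the single-crossover classes Z CO b and z co B (89 + 67 = 156) plus the double crossovers (18).
RF(co–b) = (156 + 18) / 1605 = 174/1605 = 0.1084 → 10.8 centimorgans.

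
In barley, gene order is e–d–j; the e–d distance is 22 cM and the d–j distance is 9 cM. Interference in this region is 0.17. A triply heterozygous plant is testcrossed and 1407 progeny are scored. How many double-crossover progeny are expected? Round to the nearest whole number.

Map distances give recombination frequencies of 0.220 and 0.090 for the two intervals.
With interference 0.17 (so coincidence = 0.83), expected double-crossover frequency = 0.220 × 0.090 × 0.83 = 0.01643.
Expected number = 0.01643 × 1407 = 23.12 ≈ 23.

23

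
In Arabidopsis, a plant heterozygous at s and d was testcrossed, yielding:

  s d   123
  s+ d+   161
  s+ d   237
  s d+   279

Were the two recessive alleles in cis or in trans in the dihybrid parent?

The two most frequent classes are s+ d (237) and s d+ (279); these are the parental (non-recombinant) types.
So the F1 carried s+ d on one chromosome and s d+ on the other — the recessive alleles are on opposite chromosomes (trans / repulsion).

trans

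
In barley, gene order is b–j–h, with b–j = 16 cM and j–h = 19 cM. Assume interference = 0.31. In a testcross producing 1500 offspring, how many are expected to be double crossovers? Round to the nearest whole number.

Map distances give recombination frequencies of 0.160 and 0.190 for the two intervals.
With interference 0.31 (so coincidence = 0.69), expected double-crossover frequency = 0.160 × 0.190 × 0.69 = 0.02098.
Expected number = 0.02098 × 1500 = 31.46 ≈ 31.

31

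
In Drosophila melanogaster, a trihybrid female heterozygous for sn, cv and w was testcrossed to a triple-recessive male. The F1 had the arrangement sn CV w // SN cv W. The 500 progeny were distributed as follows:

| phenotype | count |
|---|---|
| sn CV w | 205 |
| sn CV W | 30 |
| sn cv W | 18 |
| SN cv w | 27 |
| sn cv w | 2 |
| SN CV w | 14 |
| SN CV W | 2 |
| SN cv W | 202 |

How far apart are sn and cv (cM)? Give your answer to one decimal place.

7.2 cM

The two rarest classes, sn cv w and SN CV W, are the double crossovers. Comparing them with the parentals, only the cv allele has switched, so cv is the middle locus and the order is sn – cv – w.
Crossovers in the sn–cv interval produce the single-crossover classes SN CV w and sn cv W (14 + 18 = 32) plus the double crossovers (4).
RF(sn–cv) = (32 + 4) / 500 = 36/500 = 0.0720 → 7.2 cM.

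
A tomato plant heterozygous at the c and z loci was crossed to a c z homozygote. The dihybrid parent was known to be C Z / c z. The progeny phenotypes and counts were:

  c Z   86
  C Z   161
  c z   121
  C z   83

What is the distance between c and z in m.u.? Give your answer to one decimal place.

The recombinant classes are C z and c Z: 83 + 86 = 169.
Recombination frequency = 169/451 = 0.3747 ≈ 37.5%, i.e. 37.5 m.u.

37.5 m.u.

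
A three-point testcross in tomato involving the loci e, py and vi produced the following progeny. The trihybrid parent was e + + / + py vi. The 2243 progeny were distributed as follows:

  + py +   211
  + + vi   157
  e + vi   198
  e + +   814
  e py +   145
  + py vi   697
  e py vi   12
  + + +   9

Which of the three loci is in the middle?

e

The two rarest classes, + + + and e py vi, are the double crossovers. Comparing them with the parentals, only the e allele has switched, so e is the middle locus and the order is vi – e – py.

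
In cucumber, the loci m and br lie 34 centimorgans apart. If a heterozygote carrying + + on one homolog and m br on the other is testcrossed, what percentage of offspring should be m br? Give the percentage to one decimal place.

A map distance of 34 centimorgans corresponds to a recombination frequency of 0.340.
The F1 is + + / m br, so m br is a parental gamete class with expected frequency (1 − r)/2 = 0.660/2 = 0.3300.
That is 0.3300 = 33.0% of the progeny.

33.0%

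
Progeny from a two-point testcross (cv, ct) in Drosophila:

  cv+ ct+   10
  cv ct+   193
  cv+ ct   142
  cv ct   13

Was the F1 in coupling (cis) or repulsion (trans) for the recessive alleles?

The two most frequent classes are cv+ ct (142) and cv ct+ (193); these are the parental (non-recombinant) types.
So the F1 carried cv+ ct on one chromosome and cv ct+ on the other — the recessive alleles are on opposite chromosomes (trans / repulsion).

trans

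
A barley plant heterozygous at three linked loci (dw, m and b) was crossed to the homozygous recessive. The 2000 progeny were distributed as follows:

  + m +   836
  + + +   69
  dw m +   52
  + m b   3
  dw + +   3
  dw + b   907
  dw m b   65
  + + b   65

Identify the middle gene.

The two most frequent reciprocal classes, + m + and dw + b, are the parental types, so the F1 was + m + / dw + b.
The two rarest classes, + m b and dw + +, are the double crossovers. Comparing them with the parentals, only the b allele has switched, so b is the middle locus and the order is m – b – dw.

b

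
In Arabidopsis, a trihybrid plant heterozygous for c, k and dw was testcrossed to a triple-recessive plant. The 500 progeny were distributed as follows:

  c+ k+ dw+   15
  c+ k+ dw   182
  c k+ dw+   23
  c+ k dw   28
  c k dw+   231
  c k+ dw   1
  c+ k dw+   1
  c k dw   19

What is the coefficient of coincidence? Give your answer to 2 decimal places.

0.52

The two most frequent reciprocal classes, c k dw+ and c+ k+ dw, are the parental types, so the F1 was c k dw+ / c+ k+ dw.
The two rarest classes, c+ k dw+ and c k+ dw, are the double crossovers. Comparing them with the parentals, only the c allele has switched, so c is the middle locus and the order is dw – c – k.
dw–c: (34 + 2)/500 = 0.0720; c–k: (51 + 2)/500 = 0.1060.
Expected DCO frequency = 0.0720 × 0.1060 ≈ 0.00763; observed = 2/500 ≈ 0.00400.
Coefficient of coincidence = 0.00400/0.00763 ≈ 0.52.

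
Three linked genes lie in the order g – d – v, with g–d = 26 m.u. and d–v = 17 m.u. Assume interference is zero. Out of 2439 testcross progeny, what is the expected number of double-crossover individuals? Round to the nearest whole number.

Map distances give recombination frequencies of 0.260 and 0.170 for the two intervals.
With no interference, expected double-crossover frequency = 0.260 × 0.170 = 0.04420.
Expected number = 0.04420 × 2439 = 107.80 ≈ 108.

108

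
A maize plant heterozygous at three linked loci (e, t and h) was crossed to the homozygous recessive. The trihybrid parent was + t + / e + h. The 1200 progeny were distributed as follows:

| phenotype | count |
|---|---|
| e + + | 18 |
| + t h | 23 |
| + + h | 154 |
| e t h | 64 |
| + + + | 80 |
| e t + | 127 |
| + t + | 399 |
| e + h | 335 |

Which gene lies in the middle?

The two rarest classes, + t h and e + +, are the double crossovers. Comparing them with the parentals, only the h allele has switched, so h is the middle locus and the order is t – h – e.

h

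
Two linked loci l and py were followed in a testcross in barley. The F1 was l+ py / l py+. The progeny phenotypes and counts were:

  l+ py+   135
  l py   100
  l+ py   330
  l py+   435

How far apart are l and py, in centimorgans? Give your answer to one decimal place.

The recombinant classes are l+ py+ and l py: 135 + 100 = 235.
Recombination frequency = 235/1000 = 0.2350 ≈ 23.5%, i.e. 23.5 centimorgans.

23.5 centimorgans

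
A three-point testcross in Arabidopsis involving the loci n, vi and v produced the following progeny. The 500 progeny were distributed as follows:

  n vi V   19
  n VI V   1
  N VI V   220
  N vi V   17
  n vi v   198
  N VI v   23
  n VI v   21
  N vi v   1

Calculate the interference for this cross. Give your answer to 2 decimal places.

The two most frequent reciprocal classes, N VI V and n vi v, are the parental types, so the F1 was N VI V / n vi v.
The two rarest classes, n VI V and N vi v, are the double crossovers. Comparing them with the parentals, only the n allele has switched, so n is the middle locus and the order is vi – n – v.
vi–n: (38 + 2)/500 = 0.0800; n–v: (42 + 2)/500 = 0.0880.
Expected DCO frequency = 0.0800 × 0.0880 ≈ 0.00704; observed = 2/500 ≈ 0.00400.
Coefficient of coincidence = 0.00400/0.00704 ≈ 0.57; interference = 1 − 0.57 = 0.43.

0.43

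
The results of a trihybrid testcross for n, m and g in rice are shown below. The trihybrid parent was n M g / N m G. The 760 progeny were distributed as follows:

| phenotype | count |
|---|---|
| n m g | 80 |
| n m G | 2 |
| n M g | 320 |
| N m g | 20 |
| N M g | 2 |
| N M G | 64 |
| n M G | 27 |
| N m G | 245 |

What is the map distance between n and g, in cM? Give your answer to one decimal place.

The two rarest classes, N M g and n m G, are the double crossovers. Comparing them with the parentals, only the n allele has switched, so n is the middle locus and the order is g – n – m.
Crossovers in the g–n interval produce the single-crossover classes n M G and N m g (27 + 20 = 47) plus the double crossovers (4).
RF(g–n) = (47 + 4) / 760 = 51/760 = 0.0671 → 6.7 cM.

6.7 cM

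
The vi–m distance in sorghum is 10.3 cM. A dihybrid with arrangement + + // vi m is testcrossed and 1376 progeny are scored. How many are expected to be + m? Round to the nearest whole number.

A map distance of 10.3 cM corresponds to a recombination frequency of 0.103.
The F1 is + + / vi m, so + m is a recombinant gamete class with expected frequency r/2 = 0.103/2 = 0.0515.
Expected number = 0.0515 × 1376 = 70.86 ≈ 71.

71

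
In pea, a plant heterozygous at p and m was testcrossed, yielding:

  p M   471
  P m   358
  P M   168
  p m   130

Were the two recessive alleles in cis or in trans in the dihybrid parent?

The two most frequent classes are P m (358) and p M (471); these are the parental (non-recombinant) types.
So the F1 carried P m on one chromosome and p M on the other — the recessive alleles are on opposite chromosomes (trans / repulsion).

trans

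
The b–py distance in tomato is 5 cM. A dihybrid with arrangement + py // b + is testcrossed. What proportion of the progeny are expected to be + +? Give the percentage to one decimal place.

2.5%

A map distance of 5 cM corresponds to a recombination frequency of 0.050.
The F1 is + py / b +, so + + is a recombinant gamete class with expected frequency r/2 = 0.050/2 = 0.0250.
That is 0.0250 = 2.5% of the progeny.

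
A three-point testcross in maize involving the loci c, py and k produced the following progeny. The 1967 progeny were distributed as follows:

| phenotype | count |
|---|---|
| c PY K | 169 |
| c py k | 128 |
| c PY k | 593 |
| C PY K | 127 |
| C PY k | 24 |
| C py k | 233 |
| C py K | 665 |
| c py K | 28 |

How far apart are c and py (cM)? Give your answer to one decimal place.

15.6 cM

The two most frequent reciprocal classes, C py K and c PY k, are the parental types, so the F1 was C py K / c PY k.
The two rarest classes, c py K and C PY k, are the double crossovers. Comparing them with the parentals, only the c allele has switched, so c is the middle locus and the order is py – c – k.
Crossovers in the py–c interval produce the single-crossover classes C PY K and c py k (127 + 128 = 255) plus the double crossovers (52).
RF(py–c) = (255 + 52) / 1967 = 307/1967 = 0.1561 → 15.6 cM.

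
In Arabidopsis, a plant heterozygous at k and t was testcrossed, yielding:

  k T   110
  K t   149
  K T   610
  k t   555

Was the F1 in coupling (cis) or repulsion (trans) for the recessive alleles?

cis

The two most frequent classes are K T (610) and k t (555); these are the parental (non-recombinant) types.
So the F1 carried K T on one chromosome and k t on the other — the recessive alleles are on the same chromosome (cis / coupling).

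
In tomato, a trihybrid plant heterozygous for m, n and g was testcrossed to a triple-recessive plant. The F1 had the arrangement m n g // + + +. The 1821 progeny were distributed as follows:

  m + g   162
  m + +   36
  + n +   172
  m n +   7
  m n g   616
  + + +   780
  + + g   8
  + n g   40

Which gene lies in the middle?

g

The two rarest classes, m n + and + + g, are the double crossovers. Comparing them with the parentals, only the g allele has switched, so g is the middle locus and the order is n – g – m.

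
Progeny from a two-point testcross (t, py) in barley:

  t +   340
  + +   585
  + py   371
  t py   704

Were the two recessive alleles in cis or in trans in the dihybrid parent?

cis

The two most frequent classes are + + (585) and t py (704); these are the parental (non-recombinant) types.
So the F1 carried + + on one chromosome and t py on the other — the recessive alleles are on the same chromosome (cis / coupling).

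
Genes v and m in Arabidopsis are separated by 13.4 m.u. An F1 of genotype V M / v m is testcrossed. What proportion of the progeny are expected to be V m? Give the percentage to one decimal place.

A map distance of 13.4 m.u. corresponds to a recombination frequency of 0.134.
The F1 is V M / v m, so V m is a recombinant gamete class with expected frequency r/2 = 0.134/2 = 0.0670.
That is 0.0670 = 6.7% of the progeny.

6.7%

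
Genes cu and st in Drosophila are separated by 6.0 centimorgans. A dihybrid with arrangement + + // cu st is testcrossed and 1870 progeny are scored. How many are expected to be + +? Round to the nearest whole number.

A map distance of 6.0 centimorgans corresponds to a recombination frequency of 0.060.
The F1 is + + / cu st, so + + is a parental gamete class with expected frequency (1 − r)/2 = 0.940/2 = 0.4700.
Expected number = 0.4700 × 1870 = 878.90 ≈ 879.

879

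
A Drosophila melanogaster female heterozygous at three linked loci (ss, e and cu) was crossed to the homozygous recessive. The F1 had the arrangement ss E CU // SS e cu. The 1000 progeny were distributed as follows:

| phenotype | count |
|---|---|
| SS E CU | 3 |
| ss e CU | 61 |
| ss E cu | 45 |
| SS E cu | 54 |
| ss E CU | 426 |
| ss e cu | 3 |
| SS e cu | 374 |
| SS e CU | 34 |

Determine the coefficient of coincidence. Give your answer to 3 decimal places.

The two rarest classes, SS E CU and ss e cu, are the double crossovers. Comparing them with the parentals, only the ss allele has switched, so ss is the middle locus and the order is e – ss – cu.
e–ss: (115 + 6)/1000 = 0.1210; ss–cu: (79 + 6)/1000 = 0.0850.
Expected DCO frequency = 0.1210 × 0.0850 ≈ 0.01029; observed = 6/1000 ≈ 0.00600.
Coefficient of coincidence = 0.00600/0.01029 ≈ 0.583.

0.583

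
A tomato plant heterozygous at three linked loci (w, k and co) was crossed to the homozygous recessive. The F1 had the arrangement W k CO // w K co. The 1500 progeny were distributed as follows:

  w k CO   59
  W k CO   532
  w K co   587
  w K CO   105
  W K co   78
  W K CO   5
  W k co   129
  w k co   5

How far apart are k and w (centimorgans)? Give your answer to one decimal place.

9.8 centimorgans

The two rarest classes, W K CO and w k co, are the double crossovers. Comparing them with the parentals, only the k allele has switched, so k is the middle locus and the order is co – k – w.
Crossovers in the k–w interval produce the single-crossover classes w k CO and W K co (59 + 78 = 137) plus the double crossovers (10).
RF(k–w) = (137 + 10) / 1500 = 147/1500 = 0.0980 → 9.8 centimorgans.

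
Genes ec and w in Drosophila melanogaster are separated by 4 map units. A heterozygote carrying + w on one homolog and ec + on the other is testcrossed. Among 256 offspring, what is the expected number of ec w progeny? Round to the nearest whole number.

5

A map distance of 4 map units corresponds to a recombination frequency of 0.040.
The F1 is + w / ec +, so ec w is a recombinant gamete class with expected frequency r/2 = 0.040/2 = 0.0200.
Expected number = 0.0200 × 256 = 5.12 ≈ 5.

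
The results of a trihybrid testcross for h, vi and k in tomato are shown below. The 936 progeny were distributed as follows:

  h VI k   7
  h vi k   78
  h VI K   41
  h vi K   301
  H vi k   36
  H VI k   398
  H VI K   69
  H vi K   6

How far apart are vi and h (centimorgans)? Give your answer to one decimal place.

9.6 centimorgans

The two most frequent reciprocal classes, h vi K and H VI k, are the parental types, so the F1 was h vi K / H VI k.
The two rarest classes, H vi K and h VI k, are the double crossovers. Comparing them with the parentals, only the h allele has switched, so h is the middle locus and the order is k – h – vi.
Crossovers in the h–vi interval produce the single-crossover classes h VI K and H vi k (41 + 36 = 77) plus the double crossovers (13).
RF(h–vi) = (77 + 13) / 936 = 90/936 = 0.0962 → 9.6 centimorgans.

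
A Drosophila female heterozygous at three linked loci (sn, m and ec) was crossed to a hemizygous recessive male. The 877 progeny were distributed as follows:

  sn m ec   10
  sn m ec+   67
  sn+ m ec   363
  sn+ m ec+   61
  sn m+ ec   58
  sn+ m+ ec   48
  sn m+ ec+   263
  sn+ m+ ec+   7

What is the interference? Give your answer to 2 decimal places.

The two most frequent reciprocal classes, sn m+ ec+ and sn+ m ec, are the parental types, so the F1 was sn m+ ec+ / sn+ m ec.
The two rarest classes, sn+ m+ ec+ and sn m ec, are the double crossovers. Comparing them with the parentals, only the sn allele has switched, so sn is the middle locus and the order is m – sn – ec.
m–sn: (115 + 17)/877 = 0.1505; sn–ec: (119 + 17)/877 = 0.1551.
Expected DCO frequency = 0.1505 × 0.1551 ≈ 0.02334; observed = 17/877 ≈ 0.01938.
Coefficient of coincidence = 0.01938/0.02334 ≈ 0.83; interference = 1 − 0.83 = 0.17.

0.17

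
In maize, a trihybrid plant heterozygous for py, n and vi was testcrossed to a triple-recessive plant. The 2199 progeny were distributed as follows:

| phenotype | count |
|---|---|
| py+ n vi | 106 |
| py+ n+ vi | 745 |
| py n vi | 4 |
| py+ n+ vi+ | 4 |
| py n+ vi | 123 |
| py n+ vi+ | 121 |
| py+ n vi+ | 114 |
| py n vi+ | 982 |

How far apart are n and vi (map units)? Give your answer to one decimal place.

10.7 map units

The two most frequent reciprocal classes, py n vi+ and py+ n+ vi, are the parental types, so the F1 was py n vi+ / py+ n+ vi.
The two rarest classes, py n vi and py+ n+ vi+, are the double crossovers. Comparing them with the parentals, only the vi allele has switched, so vi is the middle locus and the order is n – vi – py.
Crossovers in the n–vi interval produce the single-crossover classes py n+ vi+ and py+ n vi (121 + 106 = 227) plus the double crossovers (8).
RF(n–vi) = (227 + 8) / 2199 = 235/2199 = 0.1069 → 10.7 map units.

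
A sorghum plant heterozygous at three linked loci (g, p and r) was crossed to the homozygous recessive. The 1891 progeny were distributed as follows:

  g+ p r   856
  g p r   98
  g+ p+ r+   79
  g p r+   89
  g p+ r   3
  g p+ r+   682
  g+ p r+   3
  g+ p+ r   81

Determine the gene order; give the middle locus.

r

The two most frequent reciprocal classes, g p+ r+ and g+ p r, are the parental types, so the F1 was g p+ r+ / g+ p r.
The two rarest classes, g p+ r and g+ p r+, are the double crossovers. Comparing them with the parentals, only the r allele has switched, so r is the middle locus and the order is p – r – g.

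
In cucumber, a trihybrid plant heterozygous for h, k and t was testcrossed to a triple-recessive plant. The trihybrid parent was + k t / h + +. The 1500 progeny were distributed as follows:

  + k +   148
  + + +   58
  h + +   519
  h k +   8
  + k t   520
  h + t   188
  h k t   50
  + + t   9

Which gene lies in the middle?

The two rarest classes, + + t and h k +, are the double crossovers. Comparing them with the parentals, only the k allele has switched, so k is the middle locus and the order is h – k – t.

k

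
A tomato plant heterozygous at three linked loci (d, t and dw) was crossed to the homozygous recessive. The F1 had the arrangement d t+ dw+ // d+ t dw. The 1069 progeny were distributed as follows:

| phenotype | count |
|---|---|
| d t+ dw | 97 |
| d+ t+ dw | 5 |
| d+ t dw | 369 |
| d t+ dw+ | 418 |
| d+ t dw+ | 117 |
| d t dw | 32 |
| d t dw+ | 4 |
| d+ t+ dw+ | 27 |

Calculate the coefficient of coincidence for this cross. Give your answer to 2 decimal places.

0.63

The two rarest classes, d t dw+ and d+ t+ dw, are the double crossovers. Comparing them with the parentals, only the t allele has switched, so t is the middle locus and the order is dw – t – d.
dw–t: (214 + 9)/1069 = 0.2086; t–d: (59 + 9)/1069 = 0.0636.
Expected DCO frequency = 0.2086 × 0.0636 ≈ 0.01327; observed = 9/1069 ≈ 0.00842.
Coefficient of coincidence = 0.00842/0.01327 ≈ 0.63.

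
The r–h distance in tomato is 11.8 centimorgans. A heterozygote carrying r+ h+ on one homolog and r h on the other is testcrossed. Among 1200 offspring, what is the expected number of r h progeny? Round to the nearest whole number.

A map distance of 11.8 centimorgans corresponds to a recombination frequency of 0.118.
The F1 is r+ h+ / r h, so r h is a parental gamete class with expected frequency (1 − r)/2 = 0.882/2 = 0.4410.
Expected number = 0.4410 × 1200 = 529.20 ≈ 529.

529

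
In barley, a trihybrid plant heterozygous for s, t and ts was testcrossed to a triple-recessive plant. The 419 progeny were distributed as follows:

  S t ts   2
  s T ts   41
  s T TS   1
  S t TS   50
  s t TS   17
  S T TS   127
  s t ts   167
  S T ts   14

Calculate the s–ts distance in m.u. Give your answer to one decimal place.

The two most frequent reciprocal classes, s t ts and S T TS, are the parental types, so the F1 was s t ts / S T TS.
The two rarest classes, S t ts and s T TS, are the double crossovers. Comparing them with the parentals, only the s allele has switched, so s is the middle locus and the order is ts – s – t.
Crossovers in the ts–s interval produce the single-crossover classes s t TS and S T ts (17 + 14 = 31) plus the double crossovers (3).
RF(ts–s) = (31 + 3) / 419 = 34/419 = 0.0811 → 8.1 m.u.

8.1 m.u.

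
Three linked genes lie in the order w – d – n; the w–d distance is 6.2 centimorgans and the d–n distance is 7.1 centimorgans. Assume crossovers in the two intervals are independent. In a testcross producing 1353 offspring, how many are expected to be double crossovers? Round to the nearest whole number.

6

Map distances give recombination frequencies of 0.062 and 0.071 for the two intervals.
With no interference, expected double-crossover frequency = 0.062 × 0.071 = 0.00440.
Expected number = 0.00440 × 1353 = 5.96 ≈ 6.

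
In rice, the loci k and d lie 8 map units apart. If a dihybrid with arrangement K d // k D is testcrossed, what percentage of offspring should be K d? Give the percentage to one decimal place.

A map distance of 8 map units corresponds to a recombination frequency of 0.080.
The F1 is K d / k D, so K d is a parental gamete class with expected frequency (1 − r)/2 = 0.920/2 = 0.4600.
That is 0.4600 = 46.0% of the progeny.

46.0%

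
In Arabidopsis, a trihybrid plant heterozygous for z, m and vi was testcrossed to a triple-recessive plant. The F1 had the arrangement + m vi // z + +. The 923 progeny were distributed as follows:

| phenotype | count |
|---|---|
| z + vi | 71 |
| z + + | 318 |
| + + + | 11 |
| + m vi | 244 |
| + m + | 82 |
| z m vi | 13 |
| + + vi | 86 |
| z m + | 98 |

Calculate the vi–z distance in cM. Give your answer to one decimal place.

The two rarest classes, z m vi and + + +, are the double crossovers. Comparing them with the parentals, only the z allele has switched, so z is the middle locus and the order is vi – z – m.
Crossovers in the vi–z interval produce the single-crossover classes + m + and z + vi (82 + 71 = 153) plus the double crossovers (24).
RF(vi–z) = (153 + 24) / 923 = 177/923 = 0.1918 → 19.2 cM.

19.2 cM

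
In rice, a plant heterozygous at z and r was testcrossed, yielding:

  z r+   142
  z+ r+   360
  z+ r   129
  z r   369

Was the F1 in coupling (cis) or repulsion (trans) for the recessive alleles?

cis

The two most frequent classes are z+ r+ (360) and z r (369); these are the parental (non-recombinant) types.
So the F1 carried z+ r+ on one chromosome and z r on the other — the recessive alleles are on the same chromosome (cis / coupling).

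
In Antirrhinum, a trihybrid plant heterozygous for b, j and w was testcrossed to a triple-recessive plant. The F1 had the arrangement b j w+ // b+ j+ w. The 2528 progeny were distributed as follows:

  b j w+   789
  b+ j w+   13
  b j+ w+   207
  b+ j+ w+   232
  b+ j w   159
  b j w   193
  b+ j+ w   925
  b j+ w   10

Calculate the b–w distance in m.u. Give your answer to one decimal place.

17.7 m.u.

The two rarest classes, b+ j w+ and b j+ w, are the double crossovers. Comparing them with the parentals, only the b allele has switched, so b is the middle locus and the order is w – b – j.
Crossovers in the w–b interval produce the single-crossover classes b j w and b+ j+ w+ (193 + 232 = 425) plus the double crossovers (23).
RF(w–b) = (425 + 23) / 2528 = 448/2528 = 0.1772 → 17.7 m.u.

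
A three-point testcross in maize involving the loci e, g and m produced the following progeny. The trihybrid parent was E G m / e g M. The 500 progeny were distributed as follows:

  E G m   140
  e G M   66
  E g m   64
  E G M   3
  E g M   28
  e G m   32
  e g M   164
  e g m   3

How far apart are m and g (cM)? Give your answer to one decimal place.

The two rarest classes, E G M and e g m, are the double crossovers. Comparing them with the parentals, only the m allele has switched, so m is the middle locus and the order is g – m – e.
Crossovers in the g–m interval produce the single-crossover classes E g m and e G M (64 + 66 = 130) plus the double crossovers (6).
RF(g–m) = (130 + 6) / 500 = 136/500 = 0.2720 → 27.2 cM.

27.2 cM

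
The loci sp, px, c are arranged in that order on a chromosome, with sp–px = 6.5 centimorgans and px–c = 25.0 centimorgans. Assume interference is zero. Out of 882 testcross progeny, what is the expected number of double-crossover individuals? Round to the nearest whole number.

Map distances give recombination frequencies of 0.065 and 0.250 for the two intervals.
With no interference, expected double-crossover frequency = 0.065 × 0.250 = 0.01625.
Expected number = 0.01625 × 882 = 14.33 ≈ 14.

14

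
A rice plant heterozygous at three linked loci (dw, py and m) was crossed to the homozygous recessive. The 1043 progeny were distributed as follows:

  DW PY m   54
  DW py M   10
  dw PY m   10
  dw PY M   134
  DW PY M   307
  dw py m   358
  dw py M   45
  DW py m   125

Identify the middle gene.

The two most frequent reciprocal classes, DW PY M and dw py m, are the parental types, so the F1 was DW PY M / dw py m.
The two rarest classes, DW py M and dw PY m, are the double crossovers. Comparing them with the parentals, only the py allele has switched, so py is the middle locus and the order is dw – py – m.

py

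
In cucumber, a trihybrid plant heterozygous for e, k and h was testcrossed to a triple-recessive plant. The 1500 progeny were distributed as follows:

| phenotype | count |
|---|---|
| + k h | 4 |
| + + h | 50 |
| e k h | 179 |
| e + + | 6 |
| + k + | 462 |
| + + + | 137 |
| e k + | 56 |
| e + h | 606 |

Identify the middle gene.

h

The two most frequent reciprocal classes, + k + and e + h, are the parental types, so the F1 was + k + / e + h.
The two rarest classes, + k h and e + +, are the double crossovers. Comparing them with the parentals, only the h allele has switched, so h is the middle locus and the order is e – h – k.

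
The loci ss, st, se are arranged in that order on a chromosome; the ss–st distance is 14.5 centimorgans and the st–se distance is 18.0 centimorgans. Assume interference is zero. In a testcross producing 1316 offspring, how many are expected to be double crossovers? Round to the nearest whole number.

34

Map distances give recombination frequencies of 0.145 and 0.180 for the two intervals.
With no interference, expected double-crossover frequency = 0.145 × 0.180 = 0.02610.
Expected number = 0.02610 × 1316 = 34.35 ≈ 34.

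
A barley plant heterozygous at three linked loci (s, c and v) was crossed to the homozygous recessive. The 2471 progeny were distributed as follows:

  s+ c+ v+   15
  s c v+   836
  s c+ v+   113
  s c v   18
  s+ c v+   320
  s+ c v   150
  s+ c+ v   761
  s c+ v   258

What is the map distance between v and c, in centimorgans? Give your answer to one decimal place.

12.0 centimorgans

The two most frequent reciprocal classes, s+ c+ v and s c v+, are the parental types, so the F1 was s+ c+ v / s c v+.
The two rarest classes, s+ c+ v+ and s c v, are the double crossovers. Comparing them with the parentals, only the v allele has switched, so v is the middle locus and the order is s – v – c.
Crossovers in the v–c interval produce the single-crossover classes s+ c v and s c+ v+ (150 + 113 = 263) plus the double crossovers (33).
RF(v–c) = (263 + 33) / 2471 = 296/2471 = 0.1198 → 12.0 centimorgans.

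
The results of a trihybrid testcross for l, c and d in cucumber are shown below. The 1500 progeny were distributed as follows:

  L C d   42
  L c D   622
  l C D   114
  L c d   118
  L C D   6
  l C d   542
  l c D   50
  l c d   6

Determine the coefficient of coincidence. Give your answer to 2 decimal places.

The two most frequent reciprocal classes, L c D and l C d, are the parental types, so the F1 was L c D / l C d.
The two rarest classes, L C D and l c d, are the double crossovers. Comparing them with the parentals, only the c allele has switched, so c is the middle locus and the order is l – c – d.
l–c: (92 + 12)/1500 = 0.0693; c–d: (232 + 12)/1500 = 0.1627.
Expected DCO frequency = 0.0693 × 0.1627 ≈ 0.01128; observed = 12/1500 ≈ 0.00800.
Coefficient of coincidence = 0.00800/0.01128 ≈ 0.71.

0.71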